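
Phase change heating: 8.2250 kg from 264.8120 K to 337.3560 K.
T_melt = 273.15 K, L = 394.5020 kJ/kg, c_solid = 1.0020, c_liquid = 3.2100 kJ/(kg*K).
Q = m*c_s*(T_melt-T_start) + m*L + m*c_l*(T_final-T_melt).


Q1 (sensible, solid) = 8.2250 * 1.0020 * 8.3380 = 68.7172 kJ
Q2 (latent) = 8.2250 * 394.5020 = 3244.7789 kJ
Q3 (sensible, liquid) = 8.2250 * 3.2100 * 64.2060 = 1695.1829 kJ
Q_total = 5008.6790 kJ

5008.6790 kJ


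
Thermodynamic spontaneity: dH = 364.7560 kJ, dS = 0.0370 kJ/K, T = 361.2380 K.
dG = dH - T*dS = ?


T*dS = 361.2380 * 0.0370 = 13.3658 kJ
dG = 364.7560 - 13.3658 = 351.3902 kJ (non-spontaneous)

dG = 351.3902 kJ, non-spontaneous


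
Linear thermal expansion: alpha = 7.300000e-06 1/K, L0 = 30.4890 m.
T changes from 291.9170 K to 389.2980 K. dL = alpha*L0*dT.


dT = 97.3810 K
dL = 7.300000e-06 * 30.4890 * 97.3810 = 0.021674 m
L_final = 30.510674 m

dL = 0.021674 m


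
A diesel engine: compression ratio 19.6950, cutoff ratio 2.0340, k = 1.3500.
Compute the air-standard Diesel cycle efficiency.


r^(k-1) = 2.8381
rc^k = 2.6078
eta = 0.5942 = 59.4162%

59.4162%


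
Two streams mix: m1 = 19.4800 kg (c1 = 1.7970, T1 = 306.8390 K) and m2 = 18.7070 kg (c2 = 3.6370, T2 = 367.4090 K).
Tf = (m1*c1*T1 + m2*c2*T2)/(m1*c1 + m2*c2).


num = 35738.6091
den = 103.0429
Tf = 346.8323 K

346.8323 K


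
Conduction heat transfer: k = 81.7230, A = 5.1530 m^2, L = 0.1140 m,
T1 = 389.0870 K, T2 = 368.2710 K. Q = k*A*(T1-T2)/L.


dT = 20.8160 K
Q = 81.7230 * 5.1530 * 20.8160 / 0.1140 = 76894.7822 W

76894.7822 W


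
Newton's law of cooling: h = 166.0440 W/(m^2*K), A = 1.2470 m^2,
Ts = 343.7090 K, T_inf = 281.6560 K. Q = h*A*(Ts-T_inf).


dT = 62.0530 K
Q = 166.0440 * 1.2470 * 62.0530 = 12848.4998 W

12848.4998 W


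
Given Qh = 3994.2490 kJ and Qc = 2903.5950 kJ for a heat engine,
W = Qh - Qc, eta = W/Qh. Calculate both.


W = 3994.2490 - 2903.5950 = 1090.6540 kJ
eta = 1090.6540 / 3994.2490 = 0.2731 = 27.3056%

W = 1090.6540 kJ, eta = 27.3056%


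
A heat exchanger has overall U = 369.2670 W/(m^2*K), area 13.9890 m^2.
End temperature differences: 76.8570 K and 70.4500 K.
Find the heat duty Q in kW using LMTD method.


LMTD = 73.6070 K
Q = 369.2670 * 13.9890 * 73.6070 = 380230.0832 W = 380.2301 kW

380.2301 kW


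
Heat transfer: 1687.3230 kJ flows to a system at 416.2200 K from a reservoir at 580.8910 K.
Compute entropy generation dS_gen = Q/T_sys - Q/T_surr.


dS_sys = 1687.3230/416.2200 = 4.0539 kJ/K
dS_surr = -1687.3230/580.8910 = -2.9047 kJ/K
dS_gen = 4.0539 - 2.9047 = 1.1492 kJ/K (irreversible)

dS_gen = 1.1492 kJ/K, irreversible


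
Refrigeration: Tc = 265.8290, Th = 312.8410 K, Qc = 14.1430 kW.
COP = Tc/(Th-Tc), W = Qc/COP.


COP = 265.8290 / 47.0120 = 5.6545
W = 14.1430 / 5.6545 = 2.5012 kW

COP = 5.6545, W = 2.5012 kW


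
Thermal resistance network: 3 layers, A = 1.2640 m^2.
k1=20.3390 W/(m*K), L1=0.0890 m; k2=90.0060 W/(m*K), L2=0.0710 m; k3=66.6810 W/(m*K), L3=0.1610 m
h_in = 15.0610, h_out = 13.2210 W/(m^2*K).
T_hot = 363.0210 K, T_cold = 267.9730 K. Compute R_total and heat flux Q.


R_conv_in = 1/(15.0610*1.2640) = 0.0525
R_1 = 0.0890/(20.3390*1.2640) = 0.0035
R_2 = 0.0710/(90.0060*1.2640) = 0.0006
R_3 = 0.1610/(66.6810*1.2640) = 0.0019
R_conv_out = 1/(13.2210*1.2640) = 0.0598
R_total = 0.1184 K/W
Q = 95.0480 / 0.1184 = 803.0093 W

R_total = 0.1184 K/W, Q = 803.0093 W


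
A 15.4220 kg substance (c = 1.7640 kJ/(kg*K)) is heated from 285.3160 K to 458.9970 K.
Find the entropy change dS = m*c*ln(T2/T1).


T2/T1 = 1.6087
ln(T2/T1) = 0.4754
dS = 15.4220 * 1.7640 * 0.4754 = 12.9342 kJ/K

12.9342 kJ/K


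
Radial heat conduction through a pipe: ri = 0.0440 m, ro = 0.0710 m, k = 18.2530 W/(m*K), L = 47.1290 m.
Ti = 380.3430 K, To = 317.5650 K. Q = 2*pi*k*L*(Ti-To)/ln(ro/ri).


dT = 62.7780 K
ln(ro/ri) = 0.4785
Q = 2*pi*18.2530*47.1290*62.7780 / 0.4785 = 709147.7612 W

709147.7612 W


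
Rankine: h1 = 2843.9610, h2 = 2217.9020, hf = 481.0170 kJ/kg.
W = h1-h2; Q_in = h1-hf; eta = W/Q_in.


W = 626.0590 kJ/kg
Q_in = 2362.9440 kJ/kg
eta = 0.2649 = 26.4949%

eta = 26.4949%


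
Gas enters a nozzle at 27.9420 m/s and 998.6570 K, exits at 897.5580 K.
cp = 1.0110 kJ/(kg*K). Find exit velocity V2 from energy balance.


dT = 101.0990 K
2*cp*1000*dT = 204422.1780
V1^2 = 780.7554
V2 = sqrt(205202.9334) = 452.9933 m/s

452.9933 m/s


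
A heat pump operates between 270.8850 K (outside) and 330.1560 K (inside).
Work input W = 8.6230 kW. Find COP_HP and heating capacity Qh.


COP = 330.1560 / 59.2710 = 5.5703
Qh = 5.5703 * 8.6230 = 48.0325 kW

COP = 5.5703, Qh = 48.0325 kW


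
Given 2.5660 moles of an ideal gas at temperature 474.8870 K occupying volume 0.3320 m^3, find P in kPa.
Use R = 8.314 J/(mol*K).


P = nRT/V = 2.5660 * 8.314 * 474.8870 / 0.3320
= 10131.1082 / 0.3320 = 30515.3861 Pa = 30.5154 kPa

30.5154 kPa


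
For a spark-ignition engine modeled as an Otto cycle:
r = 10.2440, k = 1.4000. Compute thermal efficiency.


r^(k-1) = 2.5362
eta = 1 - 1/2.5362 = 0.6057 = 60.5713%

60.5713%


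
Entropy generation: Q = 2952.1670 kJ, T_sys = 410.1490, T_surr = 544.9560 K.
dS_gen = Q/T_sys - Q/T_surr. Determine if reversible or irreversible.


dS_sys = 2952.1670/410.1490 = 7.1978 kJ/K
dS_surr = -2952.1670/544.9560 = -5.4173 kJ/K
dS_gen = 7.1978 - 5.4173 = 1.7805 kJ/K (irreversible)

dS_gen = 1.7805 kJ/K, irreversible


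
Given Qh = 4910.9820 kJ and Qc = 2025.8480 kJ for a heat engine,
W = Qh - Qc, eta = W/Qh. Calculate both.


W = 4910.9820 - 2025.8480 = 2885.1340 kJ
eta = 2885.1340 / 4910.9820 = 0.5875 = 58.7486%

W = 2885.1340 kJ, eta = 58.7486%


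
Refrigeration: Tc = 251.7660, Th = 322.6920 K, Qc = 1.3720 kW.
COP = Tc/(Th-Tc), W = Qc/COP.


COP = 251.7660 / 70.9260 = 3.5497
W = 1.3720 / 3.5497 = 0.3865 kW

COP = 3.5497, W = 0.3865 kW


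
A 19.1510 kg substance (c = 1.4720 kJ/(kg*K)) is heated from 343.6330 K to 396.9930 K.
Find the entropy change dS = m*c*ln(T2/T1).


T2/T1 = 1.1553
ln(T2/T1) = 0.1443
dS = 19.1510 * 1.4720 * 0.1443 = 4.0691 kJ/K

4.0691 kJ/K


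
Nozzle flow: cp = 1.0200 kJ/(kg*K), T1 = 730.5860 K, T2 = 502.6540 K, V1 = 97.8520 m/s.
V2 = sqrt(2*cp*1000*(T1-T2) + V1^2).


dT = 227.9320 K
2*cp*1000*dT = 464981.2800
V1^2 = 9575.0139
V2 = sqrt(474556.2939) = 688.8805 m/s

688.8805 m/s


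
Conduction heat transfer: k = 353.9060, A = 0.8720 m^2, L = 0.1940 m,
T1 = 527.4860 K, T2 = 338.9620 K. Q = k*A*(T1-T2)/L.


dT = 188.5240 K
Q = 353.9060 * 0.8720 * 188.5240 / 0.1940 = 299895.0700 W

299895.0700 W


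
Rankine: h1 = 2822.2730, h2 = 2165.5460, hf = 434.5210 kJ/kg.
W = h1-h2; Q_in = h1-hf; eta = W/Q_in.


W = 656.7270 kJ/kg
Q_in = 2387.7520 kJ/kg
eta = 0.2750 = 27.5040%

eta = 27.5040%


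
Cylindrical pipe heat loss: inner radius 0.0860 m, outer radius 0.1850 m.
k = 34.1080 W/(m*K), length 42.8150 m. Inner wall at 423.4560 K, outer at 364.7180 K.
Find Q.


dT = 58.7380 K
ln(ro/ri) = 0.7660
Q = 2*pi*34.1080*42.8150*58.7380 / 0.7660 = 703586.6992 W

703586.6992 W


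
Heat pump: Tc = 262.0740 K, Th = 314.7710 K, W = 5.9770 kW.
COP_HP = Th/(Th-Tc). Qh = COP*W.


COP = 314.7710 / 52.6970 = 5.9732
Qh = 5.9732 * 5.9770 = 35.7020 kW

COP = 5.9732, Qh = 35.7020 kW


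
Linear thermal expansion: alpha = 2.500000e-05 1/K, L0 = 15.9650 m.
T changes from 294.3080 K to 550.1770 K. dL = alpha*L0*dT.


dT = 255.8690 K
dL = 2.500000e-05 * 15.9650 * 255.8690 = 0.102124 m
L_final = 16.067124 m

dL = 0.102124 m


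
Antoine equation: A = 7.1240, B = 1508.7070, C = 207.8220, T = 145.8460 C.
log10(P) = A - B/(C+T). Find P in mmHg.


C+T = 353.6680
B/(C+T) = 4.2659
log10(P) = 7.1240 - 4.2659 = 2.8581
P = 10^2.8581 = 721.2985 mmHg

721.2985 mmHg


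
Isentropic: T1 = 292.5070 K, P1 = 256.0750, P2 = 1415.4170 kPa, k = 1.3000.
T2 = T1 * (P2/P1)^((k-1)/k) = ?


(k-1)/k = 0.2308
(P2/P1)^exp = 1.4837
T2 = 292.5070 * 1.4837 = 433.9967 K

433.9967 K


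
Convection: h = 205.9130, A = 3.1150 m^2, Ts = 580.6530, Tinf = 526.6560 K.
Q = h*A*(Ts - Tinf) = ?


dT = 53.9970 K
Q = 205.9130 * 3.1150 * 53.9970 = 34634.7015 W

34634.7015 W


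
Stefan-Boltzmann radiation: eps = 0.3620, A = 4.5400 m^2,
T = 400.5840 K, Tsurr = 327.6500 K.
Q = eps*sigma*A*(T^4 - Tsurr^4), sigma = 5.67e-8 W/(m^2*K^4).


T^4 = 2.5750e+10
Tsurr^4 = 1.1525e+10
Q = 0.3620 * 5.67e-8 * 4.5400 * 1.4225e+10 = 1325.5460 W

1325.5460 W


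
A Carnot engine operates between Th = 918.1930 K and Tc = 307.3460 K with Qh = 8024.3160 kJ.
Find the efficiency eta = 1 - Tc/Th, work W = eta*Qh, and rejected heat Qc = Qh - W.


eta = 1 - 307.3460/918.1930 = 0.6653
W = 0.6653 * 8024.3160 = 5338.3432 kJ
Qc = 8024.3160 - 5338.3432 = 2685.9728 kJ

eta = 66.5271%, W = 5338.3432 kJ, Qc = 2685.9728 kJ


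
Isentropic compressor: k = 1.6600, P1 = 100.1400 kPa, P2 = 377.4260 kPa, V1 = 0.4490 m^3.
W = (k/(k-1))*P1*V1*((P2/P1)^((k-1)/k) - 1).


(k-1)/k = 0.3976
(P2/P1)^exp = 1.6947
W = 2.5152 * 100.1400 * 0.4490 * (1.6947 - 1) = 78.5662 kJ

78.5662 kJ


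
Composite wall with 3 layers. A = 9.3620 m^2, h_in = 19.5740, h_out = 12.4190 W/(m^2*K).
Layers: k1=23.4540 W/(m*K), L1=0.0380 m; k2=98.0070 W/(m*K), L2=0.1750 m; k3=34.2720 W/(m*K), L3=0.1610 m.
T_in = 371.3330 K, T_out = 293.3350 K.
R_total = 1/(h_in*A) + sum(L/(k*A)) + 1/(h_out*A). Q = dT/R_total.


R_conv_in = 1/(19.5740*9.3620) = 0.0055
R_1 = 0.0380/(23.4540*9.3620) = 0.0002
R_2 = 0.1750/(98.0070*9.3620) = 0.0002
R_3 = 0.1610/(34.2720*9.3620) = 0.0005
R_conv_out = 1/(12.4190*9.3620) = 0.0086
R_total = 0.0149 K/W
Q = 77.9980 / 0.0149 = 5226.5352 W

R_total = 0.0149 K/W, Q = 5226.5352 W


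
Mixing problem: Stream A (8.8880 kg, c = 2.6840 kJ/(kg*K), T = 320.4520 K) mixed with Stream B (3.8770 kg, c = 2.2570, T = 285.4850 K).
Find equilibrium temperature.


num = 10142.6129
den = 32.6058
Tf = 311.0679 K

311.0679 K


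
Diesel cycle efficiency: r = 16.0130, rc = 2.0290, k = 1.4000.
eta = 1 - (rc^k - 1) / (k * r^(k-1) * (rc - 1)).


r^(k-1) = 3.0324
rc^k = 2.6927
eta = 0.6125 = 61.2512%

61.2512%


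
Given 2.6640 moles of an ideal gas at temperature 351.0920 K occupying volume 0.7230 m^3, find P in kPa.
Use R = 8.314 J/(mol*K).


P = nRT/V = 2.6640 * 8.314 * 351.0920 / 0.7230
= 7776.1598 / 0.7230 = 10755.4077 Pa = 10.7554 kPa

10.7554 kPa


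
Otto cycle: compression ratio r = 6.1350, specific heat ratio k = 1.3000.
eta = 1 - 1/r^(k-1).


r^(k-1) = 1.7232
eta = 1 - 1/1.7232 = 0.4197 = 41.9696%

41.9696%


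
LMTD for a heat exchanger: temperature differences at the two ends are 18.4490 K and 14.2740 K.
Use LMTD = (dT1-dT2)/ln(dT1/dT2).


dT1/dT2 = 1.2925
ln(dT1/dT2) = 0.2566
LMTD = 4.1750 / 0.2566 = 16.2723 K

16.2723 K


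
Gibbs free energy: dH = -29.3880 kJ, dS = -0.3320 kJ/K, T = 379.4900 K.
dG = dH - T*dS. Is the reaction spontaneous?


T*dS = 379.4900 * -0.3320 = -125.9907 kJ
dG = -29.3880 + 125.9907 = 96.6027 kJ (non-spontaneous)

dG = 96.6027 kJ, non-spontaneous


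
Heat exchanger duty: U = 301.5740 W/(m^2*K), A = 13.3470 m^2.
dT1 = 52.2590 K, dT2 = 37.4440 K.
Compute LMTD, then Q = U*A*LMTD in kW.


LMTD = 44.4407 K
Q = 301.5740 * 13.3470 * 44.4407 = 178878.5954 W = 178.8786 kW

178.8786 kW


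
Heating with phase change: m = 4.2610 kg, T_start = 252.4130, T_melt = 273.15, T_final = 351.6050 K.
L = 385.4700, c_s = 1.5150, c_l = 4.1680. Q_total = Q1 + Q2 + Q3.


Q1 (sensible, solid) = 4.2610 * 1.5150 * 20.7370 = 133.8659 kJ
Q2 (latent) = 4.2610 * 385.4700 = 1642.4877 kJ
Q3 (sensible, liquid) = 4.2610 * 4.1680 * 78.4550 = 1393.3489 kJ
Q_total = 3169.7025 kJ

3169.7025 kJ


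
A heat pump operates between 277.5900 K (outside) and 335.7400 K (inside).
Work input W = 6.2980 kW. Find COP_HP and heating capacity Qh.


COP = 335.7400 / 58.1500 = 5.7737
Qh = 5.7737 * 6.2980 = 36.3627 kW

COP = 5.7737, Qh = 36.3627 kW


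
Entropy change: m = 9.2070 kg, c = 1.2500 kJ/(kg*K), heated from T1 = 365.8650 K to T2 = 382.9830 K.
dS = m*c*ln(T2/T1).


T2/T1 = 1.0468
ln(T2/T1) = 0.0457
dS = 9.2070 * 1.2500 * 0.0457 = 0.5263 kJ/K

0.5263 kJ/K


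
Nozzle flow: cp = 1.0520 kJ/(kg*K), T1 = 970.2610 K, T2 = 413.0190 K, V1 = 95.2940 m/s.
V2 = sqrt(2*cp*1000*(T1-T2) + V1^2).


dT = 557.2420 K
2*cp*1000*dT = 1172437.1680
V1^2 = 9080.9464
V2 = sqrt(1181518.1144) = 1086.9766 m/s

1086.9766 m/s


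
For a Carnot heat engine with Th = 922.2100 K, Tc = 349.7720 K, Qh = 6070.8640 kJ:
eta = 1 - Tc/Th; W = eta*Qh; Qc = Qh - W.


eta = 1 - 349.7720/922.2100 = 0.6207
W = 0.6207 * 6070.8640 = 3768.3318 kJ
Qc = 6070.8640 - 3768.3318 = 2302.5322 kJ

eta = 62.0724%, W = 3768.3318 kJ, Qc = 2302.5322 kJ


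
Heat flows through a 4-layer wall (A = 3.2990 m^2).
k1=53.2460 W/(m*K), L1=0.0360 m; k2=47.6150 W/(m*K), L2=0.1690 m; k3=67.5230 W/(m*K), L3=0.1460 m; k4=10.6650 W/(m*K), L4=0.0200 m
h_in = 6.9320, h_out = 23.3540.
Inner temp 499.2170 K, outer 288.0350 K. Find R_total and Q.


R_conv_in = 1/(6.9320*3.2990) = 0.0437
R_1 = 0.0360/(53.2460*3.2990) = 0.0002
R_2 = 0.1690/(47.6150*3.2990) = 0.0011
R_3 = 0.1460/(67.5230*3.2990) = 0.0007
R_4 = 0.0200/(10.6650*3.2990) = 0.0006
R_conv_out = 1/(23.3540*3.2990) = 0.0130
R_total = 0.0592 K/W
Q = 211.1820 / 0.0592 = 3566.5357 W

R_total = 0.0592 K/W, Q = 3566.5357 W


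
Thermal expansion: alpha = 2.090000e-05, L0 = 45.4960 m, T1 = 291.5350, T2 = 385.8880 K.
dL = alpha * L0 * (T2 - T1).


dT = 94.3530 K
dL = 2.090000e-05 * 45.4960 * 94.3530 = 0.089717 m
L_final = 45.585717 m

dL = 0.089717 m


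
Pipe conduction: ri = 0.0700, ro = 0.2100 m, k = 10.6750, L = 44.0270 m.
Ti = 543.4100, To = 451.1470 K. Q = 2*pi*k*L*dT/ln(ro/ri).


dT = 92.2630 K
ln(ro/ri) = 1.0986
Q = 2*pi*10.6750*44.0270*92.2630 / 1.0986 = 247999.0202 W

247999.0202 W


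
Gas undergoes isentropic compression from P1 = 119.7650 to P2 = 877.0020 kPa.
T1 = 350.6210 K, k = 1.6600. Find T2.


(k-1)/k = 0.3976
(P2/P1)^exp = 2.2069
T2 = 350.6210 * 2.2069 = 773.7892 K

773.7892 K


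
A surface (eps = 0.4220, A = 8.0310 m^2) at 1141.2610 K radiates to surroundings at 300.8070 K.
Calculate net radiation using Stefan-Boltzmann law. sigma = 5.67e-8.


T^4 = 1.6964e+12
Tsurr^4 = 8.1875e+09
Q = 0.4220 * 5.67e-8 * 8.0310 * 1.6883e+12 = 324417.2539 W

324417.2539 W


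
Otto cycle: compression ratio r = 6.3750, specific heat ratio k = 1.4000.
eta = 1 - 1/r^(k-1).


r^(k-1) = 2.0979
eta = 1 - 1/2.0979 = 0.5233 = 52.3341%

52.3341%


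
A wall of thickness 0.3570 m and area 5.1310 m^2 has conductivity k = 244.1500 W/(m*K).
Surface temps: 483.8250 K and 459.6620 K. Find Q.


dT = 24.1630 K
Q = 244.1500 * 5.1310 * 24.1630 / 0.3570 = 84789.3647 W

84789.3647 W


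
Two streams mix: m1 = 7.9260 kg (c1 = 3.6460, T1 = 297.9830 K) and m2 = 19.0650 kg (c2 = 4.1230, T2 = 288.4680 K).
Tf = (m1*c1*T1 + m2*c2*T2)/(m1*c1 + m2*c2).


num = 31286.1968
den = 107.5032
Tf = 291.0258 K

291.0258 K


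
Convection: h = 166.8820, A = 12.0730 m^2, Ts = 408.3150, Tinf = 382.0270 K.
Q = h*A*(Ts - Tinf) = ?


dT = 26.2880 K
Q = 166.8820 * 12.0730 * 26.2880 = 52964.1788 W

52964.1788 W


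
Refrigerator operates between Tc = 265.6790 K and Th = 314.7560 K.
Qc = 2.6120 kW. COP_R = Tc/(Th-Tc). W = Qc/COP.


COP = 265.6790 / 49.0770 = 5.4135
W = 2.6120 / 5.4135 = 0.4825 kW

COP = 5.4135, W = 0.4825 kW


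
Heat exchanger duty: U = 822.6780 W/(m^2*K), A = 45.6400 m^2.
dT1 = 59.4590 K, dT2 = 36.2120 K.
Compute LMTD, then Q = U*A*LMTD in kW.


LMTD = 46.8787 K
Q = 822.6780 * 45.6400 * 46.8787 = 1760157.1377 W = 1760.1571 kW

1760.1571 kW


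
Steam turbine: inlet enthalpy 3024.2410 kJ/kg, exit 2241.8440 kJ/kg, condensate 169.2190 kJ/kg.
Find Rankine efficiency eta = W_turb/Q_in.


W = 782.3970 kJ/kg
Q_in = 2855.0220 kJ/kg
eta = 0.2740 = 27.4042%

eta = 27.4042%


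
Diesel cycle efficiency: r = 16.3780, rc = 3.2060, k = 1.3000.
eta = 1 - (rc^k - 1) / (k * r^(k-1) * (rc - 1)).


r^(k-1) = 2.3135
rc^k = 4.5473
eta = 0.4654 = 46.5350%

46.5350%


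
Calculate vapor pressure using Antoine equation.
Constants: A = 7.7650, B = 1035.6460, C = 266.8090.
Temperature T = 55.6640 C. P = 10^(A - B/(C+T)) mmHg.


C+T = 322.4730
B/(C+T) = 3.2116
log10(P) = 7.7650 - 3.2116 = 4.5534
P = 10^4.5534 = 35762.3210 mmHg

35762.3210 mmHg


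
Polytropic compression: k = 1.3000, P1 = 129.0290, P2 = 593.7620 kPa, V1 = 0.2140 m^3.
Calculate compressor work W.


(k-1)/k = 0.2308
(P2/P1)^exp = 1.4223
W = 4.3333 * 129.0290 * 0.2140 * (1.4223 - 1) = 50.5261 kJ

50.5261 kJ


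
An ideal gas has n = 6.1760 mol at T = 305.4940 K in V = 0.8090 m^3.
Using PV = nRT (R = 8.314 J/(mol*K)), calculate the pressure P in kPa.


P = nRT/V = 6.1760 * 8.314 * 305.4940 / 0.8090
= 15686.2811 / 0.8090 = 19389.7170 Pa = 19.3897 kPa

19.3897 kPa


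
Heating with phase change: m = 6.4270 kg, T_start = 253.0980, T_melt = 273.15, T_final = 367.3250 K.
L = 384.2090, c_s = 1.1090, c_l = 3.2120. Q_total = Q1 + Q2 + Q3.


Q1 (sensible, solid) = 6.4270 * 1.1090 * 20.0520 = 142.9215 kJ
Q2 (latent) = 6.4270 * 384.2090 = 2469.3112 kJ
Q3 (sensible, liquid) = 6.4270 * 3.2120 * 94.1750 = 1944.1039 kJ
Q_total = 4556.3366 kJ

4556.3366 kJ


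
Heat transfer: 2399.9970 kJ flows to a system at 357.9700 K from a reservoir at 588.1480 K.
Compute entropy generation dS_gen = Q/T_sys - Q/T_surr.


dS_sys = 2399.9970/357.9700 = 6.7045 kJ/K
dS_surr = -2399.9970/588.1480 = -4.0806 kJ/K
dS_gen = 6.7045 - 4.0806 = 2.6239 kJ/K (irreversible)

dS_gen = 2.6239 kJ/K, irreversible


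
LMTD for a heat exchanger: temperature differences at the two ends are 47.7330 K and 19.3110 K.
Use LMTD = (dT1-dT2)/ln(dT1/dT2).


dT1/dT2 = 2.4718
ln(dT1/dT2) = 0.9049
LMTD = 28.4220 / 0.9049 = 31.4073 K

31.4073 K


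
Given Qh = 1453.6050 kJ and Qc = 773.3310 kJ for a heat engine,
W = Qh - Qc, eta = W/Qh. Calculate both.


W = 1453.6050 - 773.3310 = 680.2740 kJ
eta = 680.2740 / 1453.6050 = 0.4680 = 46.7991%

W = 680.2740 kJ, eta = 46.7991%


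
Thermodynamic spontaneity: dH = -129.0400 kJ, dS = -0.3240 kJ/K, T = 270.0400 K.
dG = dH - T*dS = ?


T*dS = 270.0400 * -0.3240 = -87.4930 kJ
dG = -129.0400 + 87.4930 = -41.5470 kJ (spontaneous)

dG = -41.5470 kJ, spontaneous


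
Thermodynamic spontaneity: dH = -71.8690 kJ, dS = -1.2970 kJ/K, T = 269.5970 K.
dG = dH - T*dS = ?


T*dS = 269.5970 * -1.2970 = -349.6673 kJ
dG = -71.8690 + 349.6673 = 277.7983 kJ (non-spontaneous)

dG = 277.7983 kJ, non-spontaneous


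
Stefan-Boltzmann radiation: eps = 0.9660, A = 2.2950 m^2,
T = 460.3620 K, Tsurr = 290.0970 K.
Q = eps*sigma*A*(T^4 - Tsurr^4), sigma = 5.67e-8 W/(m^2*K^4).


T^4 = 4.4916e+10
Tsurr^4 = 7.0823e+09
Q = 0.9660 * 5.67e-8 * 2.2950 * 3.7833e+10 = 4755.7405 W

4755.7405 W


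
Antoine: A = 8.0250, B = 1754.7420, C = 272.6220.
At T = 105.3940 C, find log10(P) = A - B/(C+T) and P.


C+T = 378.0160
B/(C+T) = 4.6420
log10(P) = 8.0250 - 4.6420 = 3.3830
P = 10^3.3830 = 2415.5825 mmHg

2415.5825 mmHg


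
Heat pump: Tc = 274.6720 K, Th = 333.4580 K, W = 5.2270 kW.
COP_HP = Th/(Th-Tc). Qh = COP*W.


COP = 333.4580 / 58.7860 = 5.6724
Qh = 5.6724 * 5.2270 = 29.6497 kW

COP = 5.6724, Qh = 29.6497 kW


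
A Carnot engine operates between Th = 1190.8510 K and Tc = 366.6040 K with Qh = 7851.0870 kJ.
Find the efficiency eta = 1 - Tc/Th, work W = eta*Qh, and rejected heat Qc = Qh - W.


eta = 1 - 366.6040/1190.8510 = 0.6921
W = 0.6921 * 7851.0870 = 5434.1264 kJ
Qc = 7851.0870 - 5434.1264 = 2416.9606 kJ

eta = 69.2150%, W = 5434.1264 kJ, Qc = 2416.9606 kJ


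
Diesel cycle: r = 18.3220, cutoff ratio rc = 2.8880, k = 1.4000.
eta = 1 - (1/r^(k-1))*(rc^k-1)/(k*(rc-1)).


r^(k-1) = 3.2003
rc^k = 4.4140
eta = 0.5964 = 59.6402%

59.6402%


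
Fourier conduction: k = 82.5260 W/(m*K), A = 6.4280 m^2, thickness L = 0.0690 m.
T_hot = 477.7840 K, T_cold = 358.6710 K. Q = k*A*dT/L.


dT = 119.1130 K
Q = 82.5260 * 6.4280 * 119.1130 / 0.0690 = 915749.5963 W

915749.5963 W


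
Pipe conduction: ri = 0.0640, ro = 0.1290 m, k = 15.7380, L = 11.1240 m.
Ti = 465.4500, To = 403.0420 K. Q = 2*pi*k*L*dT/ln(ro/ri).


dT = 62.4080 K
ln(ro/ri) = 0.7009
Q = 2*pi*15.7380*11.1240*62.4080 / 0.7009 = 97939.1717 W

97939.1717 W


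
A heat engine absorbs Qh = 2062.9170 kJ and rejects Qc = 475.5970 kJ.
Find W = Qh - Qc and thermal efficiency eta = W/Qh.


W = 2062.9170 - 475.5970 = 1587.3200 kJ
eta = 1587.3200 / 2062.9170 = 0.7695 = 76.9454%

W = 1587.3200 kJ, eta = 76.9454%


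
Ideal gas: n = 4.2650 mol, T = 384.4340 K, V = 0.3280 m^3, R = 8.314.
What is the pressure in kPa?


P = nRT/V = 4.2650 * 8.314 * 384.4340 / 0.3280
= 13631.7259 / 0.3280 = 41560.1401 Pa = 41.5601 kPa

41.5601 kPa


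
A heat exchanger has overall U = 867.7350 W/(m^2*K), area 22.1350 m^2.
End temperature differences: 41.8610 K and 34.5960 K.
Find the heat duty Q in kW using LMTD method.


LMTD = 38.1132 K
Q = 867.7350 * 22.1350 * 38.1132 = 732051.5823 W = 732.0516 kW

732.0516 kW


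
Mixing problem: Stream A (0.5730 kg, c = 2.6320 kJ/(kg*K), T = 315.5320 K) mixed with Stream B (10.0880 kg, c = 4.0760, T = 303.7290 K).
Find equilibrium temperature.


num = 12964.8032
den = 42.6268
Tf = 304.1466 K

304.1466 K


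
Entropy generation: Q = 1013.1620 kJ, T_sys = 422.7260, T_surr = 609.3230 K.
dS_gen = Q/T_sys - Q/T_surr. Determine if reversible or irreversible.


dS_sys = 1013.1620/422.7260 = 2.3967 kJ/K
dS_surr = -1013.1620/609.3230 = -1.6628 kJ/K
dS_gen = 2.3967 - 1.6628 = 0.7340 kJ/K (irreversible)

dS_gen = 0.7340 kJ/K, irreversible


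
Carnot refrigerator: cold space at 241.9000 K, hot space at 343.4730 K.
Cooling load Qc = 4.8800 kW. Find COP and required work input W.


COP = 241.9000 / 101.5730 = 2.3815
W = 4.8800 / 2.3815 = 2.0491 kW

COP = 2.3815, W = 2.0491 kW


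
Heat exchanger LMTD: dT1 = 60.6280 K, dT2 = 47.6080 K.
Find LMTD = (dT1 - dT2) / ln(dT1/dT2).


dT1/dT2 = 1.2735
ln(dT1/dT2) = 0.2418
LMTD = 13.0200 / 0.2418 = 53.8559 K

53.8559 K


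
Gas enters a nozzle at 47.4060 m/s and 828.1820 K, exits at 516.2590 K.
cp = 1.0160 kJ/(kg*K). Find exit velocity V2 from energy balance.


dT = 311.9230 K
2*cp*1000*dT = 633827.5360
V1^2 = 2247.3288
V2 = sqrt(636074.8648) = 797.5430 m/s

797.5430 m/s


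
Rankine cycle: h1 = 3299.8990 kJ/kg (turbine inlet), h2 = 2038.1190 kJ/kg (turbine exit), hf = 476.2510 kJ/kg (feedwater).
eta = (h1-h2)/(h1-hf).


W = 1261.7800 kJ/kg
Q_in = 2823.6480 kJ/kg
eta = 0.4469 = 44.6862%

eta = 44.6862%


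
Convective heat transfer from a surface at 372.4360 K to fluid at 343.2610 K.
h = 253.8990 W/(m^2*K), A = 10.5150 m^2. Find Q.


dT = 29.1750 K
Q = 253.8990 * 10.5150 * 29.1750 = 77889.8975 W

77889.8975 W


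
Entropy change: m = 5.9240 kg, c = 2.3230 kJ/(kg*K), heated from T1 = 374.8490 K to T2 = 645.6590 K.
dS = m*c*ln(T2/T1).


T2/T1 = 1.7225
ln(T2/T1) = 0.5437
dS = 5.9240 * 2.3230 * 0.5437 = 7.4828 kJ/K

7.4828 kJ/K


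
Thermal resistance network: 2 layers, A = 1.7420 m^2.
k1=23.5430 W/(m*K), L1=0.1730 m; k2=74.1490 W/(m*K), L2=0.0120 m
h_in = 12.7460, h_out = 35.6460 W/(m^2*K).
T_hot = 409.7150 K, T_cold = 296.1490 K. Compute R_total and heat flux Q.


R_conv_in = 1/(12.7460*1.7420) = 0.0450
R_1 = 0.1730/(23.5430*1.7420) = 0.0042
R_2 = 0.0120/(74.1490*1.7420) = 9.2903e-05
R_conv_out = 1/(35.6460*1.7420) = 0.0161
R_total = 0.0655 K/W
Q = 113.5660 / 0.0655 = 1735.0681 W

R_total = 0.0655 K/W, Q = 1735.0681 W


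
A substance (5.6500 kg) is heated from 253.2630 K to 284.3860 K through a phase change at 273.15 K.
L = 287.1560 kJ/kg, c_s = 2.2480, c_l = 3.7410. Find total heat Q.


Q1 (sensible, solid) = 5.6500 * 2.2480 * 19.8870 = 252.5888 kJ
Q2 (latent) = 5.6500 * 287.1560 = 1622.4314 kJ
Q3 (sensible, liquid) = 5.6500 * 3.7410 * 11.2360 = 237.4914 kJ
Q_total = 2112.5116 kJ

2112.5116 kJ


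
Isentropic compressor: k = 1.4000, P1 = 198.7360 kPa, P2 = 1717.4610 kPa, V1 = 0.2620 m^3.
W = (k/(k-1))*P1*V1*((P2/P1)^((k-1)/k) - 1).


(k-1)/k = 0.2857
(P2/P1)^exp = 1.8518
W = 3.5000 * 198.7360 * 0.2620 * (1.8518 - 1) = 155.2397 kJ

155.2397 kJ


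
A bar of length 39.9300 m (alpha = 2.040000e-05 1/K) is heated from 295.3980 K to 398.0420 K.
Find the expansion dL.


dT = 102.6440 K
dL = 2.040000e-05 * 39.9300 * 102.6440 = 0.083611 m
L_final = 40.013611 m

dL = 0.083611 m


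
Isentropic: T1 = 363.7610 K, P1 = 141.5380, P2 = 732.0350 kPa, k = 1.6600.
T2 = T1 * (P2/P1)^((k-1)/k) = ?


(k-1)/k = 0.3976
(P2/P1)^exp = 1.9220
T2 = 363.7610 * 1.9220 = 699.1333 K

699.1333 K


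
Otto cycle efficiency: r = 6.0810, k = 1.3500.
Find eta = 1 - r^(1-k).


r^(k-1) = 1.8810
eta = 1 - 1/1.8810 = 0.4684 = 46.8371%

46.8371%


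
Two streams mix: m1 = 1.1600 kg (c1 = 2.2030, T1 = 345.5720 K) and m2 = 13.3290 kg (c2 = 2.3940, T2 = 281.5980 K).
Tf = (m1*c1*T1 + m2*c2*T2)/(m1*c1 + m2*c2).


num = 9868.7892
den = 34.4651
Tf = 286.3415 K

286.3415 K


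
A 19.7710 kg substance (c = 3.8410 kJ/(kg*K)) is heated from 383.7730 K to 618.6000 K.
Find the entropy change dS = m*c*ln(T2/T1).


T2/T1 = 1.6119
ln(T2/T1) = 0.4774
dS = 19.7710 * 3.8410 * 0.4774 = 36.2545 kJ/K

36.2545 kJ/K


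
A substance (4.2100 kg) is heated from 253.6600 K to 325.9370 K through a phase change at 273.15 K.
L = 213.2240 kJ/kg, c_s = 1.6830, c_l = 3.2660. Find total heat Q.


Q1 (sensible, solid) = 4.2100 * 1.6830 * 19.4900 = 138.0950 kJ
Q2 (latent) = 4.2100 * 213.2240 = 897.6730 kJ
Q3 (sensible, liquid) = 4.2100 * 3.2660 * 52.7870 = 725.8139 kJ
Q_total = 1761.5819 kJ

1761.5819 kJ


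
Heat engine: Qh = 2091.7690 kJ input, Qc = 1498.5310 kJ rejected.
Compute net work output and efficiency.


W = 2091.7690 - 1498.5310 = 593.2380 kJ
eta = 593.2380 / 2091.7690 = 0.2836 = 28.3606%

W = 593.2380 kJ, eta = 28.3606%


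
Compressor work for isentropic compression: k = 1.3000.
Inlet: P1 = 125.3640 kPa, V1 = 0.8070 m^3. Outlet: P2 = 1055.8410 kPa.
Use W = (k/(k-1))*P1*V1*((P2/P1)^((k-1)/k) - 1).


(k-1)/k = 0.2308
(P2/P1)^exp = 1.6352
W = 4.3333 * 125.3640 * 0.8070 * (1.6352 - 1) = 278.4520 kJ

278.4520 kJ


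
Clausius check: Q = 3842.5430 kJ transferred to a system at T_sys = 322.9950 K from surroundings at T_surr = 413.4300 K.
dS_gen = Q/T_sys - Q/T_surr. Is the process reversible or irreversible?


dS_sys = 3842.5430/322.9950 = 11.8966 kJ/K
dS_surr = -3842.5430/413.4300 = -9.2943 kJ/K
dS_gen = 11.8966 - 9.2943 = 2.6023 kJ/K (irreversible)

dS_gen = 2.6023 kJ/K, irreversible


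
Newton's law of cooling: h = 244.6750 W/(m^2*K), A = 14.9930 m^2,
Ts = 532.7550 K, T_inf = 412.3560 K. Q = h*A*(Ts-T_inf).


dT = 120.3990 K
Q = 244.6750 * 14.9930 * 120.3990 = 441673.1695 W

441673.1695 W


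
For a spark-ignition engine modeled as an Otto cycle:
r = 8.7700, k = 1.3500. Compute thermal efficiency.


r^(k-1) = 2.1382
eta = 1 - 1/2.1382 = 0.5323 = 53.2319%

53.2319%


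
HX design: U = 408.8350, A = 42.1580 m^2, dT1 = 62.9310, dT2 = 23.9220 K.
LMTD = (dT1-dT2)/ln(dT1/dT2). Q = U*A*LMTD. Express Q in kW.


LMTD = 40.3302 K
Q = 408.8350 * 42.1580 * 40.3302 = 695117.9114 W = 695.1179 kW

695.1179 kW


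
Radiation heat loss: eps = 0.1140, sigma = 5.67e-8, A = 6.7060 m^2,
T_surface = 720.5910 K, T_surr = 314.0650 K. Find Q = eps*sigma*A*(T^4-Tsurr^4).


T^4 = 2.6962e+11
Tsurr^4 = 9.7292e+09
Q = 0.1140 * 5.67e-8 * 6.7060 * 2.5989e+11 = 11265.3756 W

11265.3756 W


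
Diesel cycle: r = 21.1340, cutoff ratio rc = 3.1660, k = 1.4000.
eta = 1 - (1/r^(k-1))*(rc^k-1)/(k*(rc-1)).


r^(k-1) = 3.3884
rc^k = 5.0201
eta = 0.6087 = 60.8744%

60.8744%


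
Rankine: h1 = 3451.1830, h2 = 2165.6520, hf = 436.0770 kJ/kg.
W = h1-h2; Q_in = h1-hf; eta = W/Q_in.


W = 1285.5310 kJ/kg
Q_in = 3015.1060 kJ/kg
eta = 0.4264 = 42.6363%

eta = 42.6363%


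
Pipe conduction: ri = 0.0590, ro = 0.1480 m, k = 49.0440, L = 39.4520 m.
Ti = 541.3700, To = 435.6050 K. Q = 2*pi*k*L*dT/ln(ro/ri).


dT = 105.7650 K
ln(ro/ri) = 0.9197
Q = 2*pi*49.0440*39.4520*105.7650 / 0.9197 = 1398113.5658 W

1398113.5658 W


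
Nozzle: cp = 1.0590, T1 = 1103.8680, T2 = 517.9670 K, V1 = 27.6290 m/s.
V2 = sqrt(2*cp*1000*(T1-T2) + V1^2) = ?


dT = 585.9010 K
2*cp*1000*dT = 1240938.3180
V1^2 = 763.3616
V2 = sqrt(1241701.6796) = 1114.3167 m/s

1114.3167 m/s


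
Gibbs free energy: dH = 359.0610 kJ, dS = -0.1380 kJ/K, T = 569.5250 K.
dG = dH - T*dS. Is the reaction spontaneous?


T*dS = 569.5250 * -0.1380 = -78.5945 kJ
dG = 359.0610 + 78.5945 = 437.6554 kJ (non-spontaneous)

dG = 437.6554 kJ, non-spontaneous


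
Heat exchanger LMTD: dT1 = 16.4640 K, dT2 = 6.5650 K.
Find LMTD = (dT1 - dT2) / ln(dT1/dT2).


dT1/dT2 = 2.5078
ln(dT1/dT2) = 0.9194
LMTD = 9.8990 / 0.9194 = 10.7665 K

10.7665 K


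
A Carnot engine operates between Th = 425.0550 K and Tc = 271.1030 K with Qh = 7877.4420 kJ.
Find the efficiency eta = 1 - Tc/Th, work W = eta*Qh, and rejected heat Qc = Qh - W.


eta = 1 - 271.1030/425.0550 = 0.3622
W = 0.3622 * 7877.4420 = 2853.1554 kJ
Qc = 7877.4420 - 2853.1554 = 5024.2866 kJ

eta = 36.2193%, W = 2853.1554 kJ, Qc = 5024.2866 kJ


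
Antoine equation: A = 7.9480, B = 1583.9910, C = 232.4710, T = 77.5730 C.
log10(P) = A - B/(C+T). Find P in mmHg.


C+T = 310.0440
B/(C+T) = 5.1089
log10(P) = 7.9480 - 5.1089 = 2.8391
P = 10^2.8391 = 690.3618 mmHg

690.3618 mmHg


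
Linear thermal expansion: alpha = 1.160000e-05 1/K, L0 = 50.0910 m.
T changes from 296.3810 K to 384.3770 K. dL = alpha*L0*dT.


dT = 87.9960 K
dL = 1.160000e-05 * 50.0910 * 87.9960 = 0.051131 m
L_final = 50.142131 m

dL = 0.051131 m


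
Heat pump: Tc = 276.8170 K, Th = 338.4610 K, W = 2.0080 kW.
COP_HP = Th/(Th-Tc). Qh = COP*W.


COP = 338.4610 / 61.6440 = 5.4906
Qh = 5.4906 * 2.0080 = 11.0251 kW

COP = 5.4906, Qh = 11.0251 kW


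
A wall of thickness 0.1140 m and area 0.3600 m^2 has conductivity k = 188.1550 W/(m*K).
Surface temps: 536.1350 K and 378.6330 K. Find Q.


dT = 157.5020 K
Q = 188.1550 * 0.3600 * 157.5020 / 0.1140 = 93583.5436 W

93583.5436 W


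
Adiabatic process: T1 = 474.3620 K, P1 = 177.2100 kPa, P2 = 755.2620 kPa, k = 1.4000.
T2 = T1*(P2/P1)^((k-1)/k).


(k-1)/k = 0.2857
(P2/P1)^exp = 1.5132
T2 = 474.3620 * 1.5132 = 717.7915 K

717.7915 K


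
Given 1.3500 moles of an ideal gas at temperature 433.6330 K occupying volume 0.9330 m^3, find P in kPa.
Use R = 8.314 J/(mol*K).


P = nRT/V = 1.3500 * 8.314 * 433.6330 / 0.9330
= 4867.0534 / 0.9330 = 5216.5632 Pa = 5.2166 kPa

5.2166 kPa


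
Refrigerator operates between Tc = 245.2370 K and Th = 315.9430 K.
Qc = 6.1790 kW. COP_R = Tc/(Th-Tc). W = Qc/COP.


COP = 245.2370 / 70.7060 = 3.4684
W = 6.1790 / 3.4684 = 1.7815 kW

COP = 3.4684, W = 1.7815 kW


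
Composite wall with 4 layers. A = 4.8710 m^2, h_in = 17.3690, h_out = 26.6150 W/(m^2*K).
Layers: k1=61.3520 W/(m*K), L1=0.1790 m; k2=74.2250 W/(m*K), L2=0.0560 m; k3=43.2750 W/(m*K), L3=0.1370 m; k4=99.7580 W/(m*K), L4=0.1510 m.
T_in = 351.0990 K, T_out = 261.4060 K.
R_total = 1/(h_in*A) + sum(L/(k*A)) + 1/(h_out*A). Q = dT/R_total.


R_conv_in = 1/(17.3690*4.8710) = 0.0118
R_1 = 0.1790/(61.3520*4.8710) = 0.0006
R_2 = 0.0560/(74.2250*4.8710) = 0.0002
R_3 = 0.1370/(43.2750*4.8710) = 0.0006
R_4 = 0.1510/(99.7580*4.8710) = 0.0003
R_conv_out = 1/(26.6150*4.8710) = 0.0077
R_total = 0.0212 K/W
Q = 89.6930 / 0.0212 = 4221.2793 W

R_total = 0.0212 K/W, Q = 4221.2793 W


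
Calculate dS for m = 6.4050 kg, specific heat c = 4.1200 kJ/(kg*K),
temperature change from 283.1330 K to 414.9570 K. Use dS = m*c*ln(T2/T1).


T2/T1 = 1.4656
ln(T2/T1) = 0.3823
dS = 6.4050 * 4.1200 * 0.3823 = 10.0873 kJ/K

10.0873 kJ/K


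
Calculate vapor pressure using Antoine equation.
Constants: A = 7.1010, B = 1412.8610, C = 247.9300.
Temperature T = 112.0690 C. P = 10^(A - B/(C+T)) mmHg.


C+T = 359.9990
B/(C+T) = 3.9246
log10(P) = 7.1010 - 3.9246 = 3.1764
P = 10^3.1764 = 1500.9811 mmHg

1500.9811 mmHg


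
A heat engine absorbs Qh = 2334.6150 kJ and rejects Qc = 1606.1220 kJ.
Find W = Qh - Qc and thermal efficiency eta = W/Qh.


W = 2334.6150 - 1606.1220 = 728.4930 kJ
eta = 728.4930 / 2334.6150 = 0.3120 = 31.2040%

W = 728.4930 kJ, eta = 31.2040%


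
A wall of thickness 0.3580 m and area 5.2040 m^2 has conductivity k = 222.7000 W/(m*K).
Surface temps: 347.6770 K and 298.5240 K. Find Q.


dT = 49.1530 K
Q = 222.7000 * 5.2040 * 49.1530 / 0.3580 = 159119.9039 W

159119.9039 W


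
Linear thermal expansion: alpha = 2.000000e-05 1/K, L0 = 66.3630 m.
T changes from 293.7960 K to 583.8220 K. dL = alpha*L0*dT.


dT = 290.0260 K
dL = 2.000000e-05 * 66.3630 * 290.0260 = 0.384940 m
L_final = 66.747940 m

dL = 0.384940 m


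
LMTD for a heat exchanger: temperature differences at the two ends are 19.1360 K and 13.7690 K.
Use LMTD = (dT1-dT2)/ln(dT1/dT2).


dT1/dT2 = 1.3898
ln(dT1/dT2) = 0.3292
LMTD = 5.3670 / 0.3292 = 16.3056 K

16.3056 K


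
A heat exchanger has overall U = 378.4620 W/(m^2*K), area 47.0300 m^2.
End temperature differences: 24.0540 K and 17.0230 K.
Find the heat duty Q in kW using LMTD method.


LMTD = 20.3363 K
Q = 378.4620 * 47.0300 * 20.3363 = 361967.7173 W = 361.9677 kW

361.9677 kW


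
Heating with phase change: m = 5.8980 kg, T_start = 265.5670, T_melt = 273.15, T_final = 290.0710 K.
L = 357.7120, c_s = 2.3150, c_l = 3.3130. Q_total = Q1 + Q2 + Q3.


Q1 (sensible, solid) = 5.8980 * 2.3150 * 7.5830 = 103.5373 kJ
Q2 (latent) = 5.8980 * 357.7120 = 2109.7854 kJ
Q3 (sensible, liquid) = 5.8980 * 3.3130 * 16.9210 = 330.6376 kJ
Q_total = 2543.9603 kJ

2543.9603 kJ


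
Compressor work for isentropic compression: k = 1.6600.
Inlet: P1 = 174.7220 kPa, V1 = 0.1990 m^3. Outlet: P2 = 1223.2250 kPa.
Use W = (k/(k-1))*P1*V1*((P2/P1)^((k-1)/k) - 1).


(k-1)/k = 0.3976
(P2/P1)^exp = 2.1678
W = 2.5152 * 174.7220 * 0.1990 * (2.1678 - 1) = 102.1287 kJ

102.1287 kJ


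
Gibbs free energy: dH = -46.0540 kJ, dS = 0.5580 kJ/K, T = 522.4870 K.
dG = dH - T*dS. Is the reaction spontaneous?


T*dS = 522.4870 * 0.5580 = 291.5477 kJ
dG = -46.0540 - 291.5477 = -337.6017 kJ (spontaneous)

dG = -337.6017 kJ, spontaneous


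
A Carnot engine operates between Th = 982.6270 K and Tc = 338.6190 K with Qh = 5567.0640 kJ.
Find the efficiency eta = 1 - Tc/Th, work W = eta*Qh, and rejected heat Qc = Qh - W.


eta = 1 - 338.6190/982.6270 = 0.6554
W = 0.6554 * 5567.0640 = 3648.6212 kJ
Qc = 5567.0640 - 3648.6212 = 1918.4428 kJ

eta = 65.5394%, W = 3648.6212 kJ, Qc = 1918.4428 kJ


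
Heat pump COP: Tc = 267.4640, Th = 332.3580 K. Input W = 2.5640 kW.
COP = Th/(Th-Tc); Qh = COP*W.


COP = 332.3580 / 64.8940 = 5.1216
Qh = 5.1216 * 2.5640 = 13.1317 kW

COP = 5.1216, Qh = 13.1317 kW


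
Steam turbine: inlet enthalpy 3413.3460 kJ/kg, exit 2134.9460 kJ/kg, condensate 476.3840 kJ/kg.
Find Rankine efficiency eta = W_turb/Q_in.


W = 1278.4000 kJ/kg
Q_in = 2936.9620 kJ/kg
eta = 0.4353 = 43.5280%

eta = 43.5280%


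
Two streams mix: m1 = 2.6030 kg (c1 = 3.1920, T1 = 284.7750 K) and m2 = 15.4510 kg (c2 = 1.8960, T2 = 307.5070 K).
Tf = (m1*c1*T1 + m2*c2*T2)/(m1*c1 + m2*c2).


num = 11374.5788
den = 37.6039
Tf = 302.4842 K

302.4842 K


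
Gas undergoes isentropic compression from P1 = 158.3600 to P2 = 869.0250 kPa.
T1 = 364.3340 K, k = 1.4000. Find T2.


(k-1)/k = 0.2857
(P2/P1)^exp = 1.6265
T2 = 364.3340 * 1.6265 = 592.5883 K

592.5883 K


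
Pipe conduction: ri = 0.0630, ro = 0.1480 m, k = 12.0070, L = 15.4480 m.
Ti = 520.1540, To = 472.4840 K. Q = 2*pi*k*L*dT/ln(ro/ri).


dT = 47.6700 K
ln(ro/ri) = 0.8541
Q = 2*pi*12.0070*15.4480*47.6700 / 0.8541 = 65048.0807 W

65048.0807 W


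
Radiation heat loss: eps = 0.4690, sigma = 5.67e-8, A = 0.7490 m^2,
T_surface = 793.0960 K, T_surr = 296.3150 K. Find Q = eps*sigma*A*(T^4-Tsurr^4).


T^4 = 3.9564e+11
Tsurr^4 = 7.7093e+09
Q = 0.4690 * 5.67e-8 * 0.7490 * 3.8793e+11 = 7726.7130 W

7726.7130 W


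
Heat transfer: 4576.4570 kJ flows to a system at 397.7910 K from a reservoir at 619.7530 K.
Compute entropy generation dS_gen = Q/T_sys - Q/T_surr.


dS_sys = 4576.4570/397.7910 = 11.5047 kJ/K
dS_surr = -4576.4570/619.7530 = -7.3843 kJ/K
dS_gen = 11.5047 - 7.3843 = 4.1204 kJ/K (irreversible)

dS_gen = 4.1204 kJ/K, irreversible


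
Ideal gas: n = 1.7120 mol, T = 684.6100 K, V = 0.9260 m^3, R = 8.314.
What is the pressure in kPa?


P = nRT/V = 1.7120 * 8.314 * 684.6100 / 0.9260
= 9744.4430 / 0.9260 = 10523.1566 Pa = 10.5232 kPa

10.5232 kPa


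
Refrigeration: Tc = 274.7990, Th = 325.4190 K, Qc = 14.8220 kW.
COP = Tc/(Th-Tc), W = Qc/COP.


COP = 274.7990 / 50.6200 = 5.4287
W = 14.8220 / 5.4287 = 2.7303 kW

COP = 5.4287, W = 2.7303 kW


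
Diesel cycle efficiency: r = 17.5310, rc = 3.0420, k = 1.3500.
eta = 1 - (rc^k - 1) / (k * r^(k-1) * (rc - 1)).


r^(k-1) = 2.7248
rc^k = 4.4902
eta = 0.5353 = 53.5348%

53.5348%


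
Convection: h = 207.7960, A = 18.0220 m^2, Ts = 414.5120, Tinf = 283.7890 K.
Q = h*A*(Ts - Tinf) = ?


dT = 130.7230 K
Q = 207.7960 * 18.0220 * 130.7230 = 489544.4989 W

489544.4989 W


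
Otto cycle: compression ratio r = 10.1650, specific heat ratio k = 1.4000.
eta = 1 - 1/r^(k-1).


r^(k-1) = 2.5284
eta = 1 - 1/2.5284 = 0.6045 = 60.4490%

60.4490%


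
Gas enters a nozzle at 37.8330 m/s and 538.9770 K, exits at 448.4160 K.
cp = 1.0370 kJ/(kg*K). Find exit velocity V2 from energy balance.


dT = 90.5610 K
2*cp*1000*dT = 187823.5140
V1^2 = 1431.3359
V2 = sqrt(189254.8499) = 435.0343 m/s

435.0343 m/s


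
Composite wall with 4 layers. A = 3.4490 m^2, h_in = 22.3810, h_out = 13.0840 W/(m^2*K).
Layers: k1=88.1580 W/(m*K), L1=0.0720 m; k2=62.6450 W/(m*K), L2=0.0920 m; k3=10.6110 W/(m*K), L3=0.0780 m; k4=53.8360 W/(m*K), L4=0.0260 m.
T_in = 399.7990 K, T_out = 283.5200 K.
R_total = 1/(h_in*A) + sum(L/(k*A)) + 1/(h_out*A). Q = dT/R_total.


R_conv_in = 1/(22.3810*3.4490) = 0.0130
R_1 = 0.0720/(88.1580*3.4490) = 0.0002
R_2 = 0.0920/(62.6450*3.4490) = 0.0004
R_3 = 0.0780/(10.6110*3.4490) = 0.0021
R_4 = 0.0260/(53.8360*3.4490) = 0.0001
R_conv_out = 1/(13.0840*3.4490) = 0.0222
R_total = 0.0380 K/W
Q = 116.2790 / 0.0380 = 3056.0772 W

R_total = 0.0380 K/W, Q = 3056.0772 W


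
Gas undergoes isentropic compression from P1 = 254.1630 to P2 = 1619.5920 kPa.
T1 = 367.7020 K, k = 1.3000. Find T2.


(k-1)/k = 0.2308
(P2/P1)^exp = 1.5332
T2 = 367.7020 * 1.5332 = 563.7702 K

563.7702 K


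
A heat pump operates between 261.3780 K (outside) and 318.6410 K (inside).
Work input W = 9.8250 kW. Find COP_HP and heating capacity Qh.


COP = 318.6410 / 57.2630 = 5.5645
Qh = 5.5645 * 9.8250 = 54.6714 kW

COP = 5.5645, Qh = 54.6714 kW


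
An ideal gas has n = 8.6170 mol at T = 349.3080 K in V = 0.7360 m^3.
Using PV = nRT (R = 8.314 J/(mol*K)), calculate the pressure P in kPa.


P = nRT/V = 8.6170 * 8.314 * 349.3080 / 0.7360
= 25025.0322 / 0.7360 = 34001.4025 Pa = 34.0014 kPa

34.0014 kPa


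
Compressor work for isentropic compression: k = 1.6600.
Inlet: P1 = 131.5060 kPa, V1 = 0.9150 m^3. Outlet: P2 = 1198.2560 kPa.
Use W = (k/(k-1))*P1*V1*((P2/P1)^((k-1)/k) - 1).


(k-1)/k = 0.3976
(P2/P1)^exp = 2.4073
W = 2.5152 * 131.5060 * 0.9150 * (2.4073 - 1) = 425.9082 kJ

425.9082 kJ


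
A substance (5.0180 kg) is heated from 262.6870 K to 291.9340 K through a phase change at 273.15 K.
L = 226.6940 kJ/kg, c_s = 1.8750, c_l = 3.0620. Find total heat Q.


Q1 (sensible, solid) = 5.0180 * 1.8750 * 10.4630 = 98.4438 kJ
Q2 (latent) = 5.0180 * 226.6940 = 1137.5505 kJ
Q3 (sensible, liquid) = 5.0180 * 3.0620 * 18.7840 = 288.6183 kJ
Q_total = 1524.6126 kJ

1524.6126 kJ


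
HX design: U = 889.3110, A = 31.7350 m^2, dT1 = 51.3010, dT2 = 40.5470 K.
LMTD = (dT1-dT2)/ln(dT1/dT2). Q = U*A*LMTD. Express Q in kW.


LMTD = 45.7134 K
Q = 889.3110 * 31.7350 * 45.7134 = 1290135.8046 W = 1290.1358 kW

1290.1358 kW


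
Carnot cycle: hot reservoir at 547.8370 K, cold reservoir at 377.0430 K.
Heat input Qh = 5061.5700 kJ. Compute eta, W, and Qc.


eta = 1 - 377.0430/547.8370 = 0.3118
W = 0.3118 * 5061.5700 = 1577.9982 kJ
Qc = 5061.5700 - 1577.9982 = 3483.5718 kJ

eta = 31.1761%, W = 1577.9982 kJ, Qc = 3483.5718 kJ
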